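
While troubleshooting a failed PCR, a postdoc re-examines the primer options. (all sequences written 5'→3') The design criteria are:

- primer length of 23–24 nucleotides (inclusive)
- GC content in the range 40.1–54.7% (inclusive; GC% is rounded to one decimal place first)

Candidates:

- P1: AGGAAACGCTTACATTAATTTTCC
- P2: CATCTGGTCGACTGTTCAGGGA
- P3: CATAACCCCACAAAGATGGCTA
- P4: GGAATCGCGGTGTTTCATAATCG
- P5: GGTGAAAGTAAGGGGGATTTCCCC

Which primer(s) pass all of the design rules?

P1 (24 nt, A=8 T=8 G=3 C=5): length 24 ✓; GC 8/24 = 33.3%, outside 40.1–54.7% ✗ — fails.
P2 (22 nt, A=4 T=6 G=7 C=5): length 22, outside 23–24 ✗; GC 12/22 = 54.5% ✓ — fails.
P3 (22 nt, A=9 T=3 G=3 C=7): length 22, outside 23–24 ✗; GC 10/22 = 45.5% ✓ — fails.
P4 (23 nt, A=5 T=7 G=7 C=4): length 23 ✓; GC 11/23 = 47.8% ✓ — passes.
P5 (24 nt, A=6 T=5 G=9 C=4): length 24 ✓; GC 13/24 = 54.2% ✓ — passes.

P4 and P5.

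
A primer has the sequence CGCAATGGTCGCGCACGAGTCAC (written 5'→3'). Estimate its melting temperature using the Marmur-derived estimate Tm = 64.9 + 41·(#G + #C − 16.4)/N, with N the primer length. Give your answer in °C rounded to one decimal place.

62.4°C

Base counts: A=5, T=3, G=7, C=8; G+C = 15, N = 23.
Tm = 64.9 + 41·(15 − 16.4)/23 = 64.9 + -57.40/23 = 62.4°C.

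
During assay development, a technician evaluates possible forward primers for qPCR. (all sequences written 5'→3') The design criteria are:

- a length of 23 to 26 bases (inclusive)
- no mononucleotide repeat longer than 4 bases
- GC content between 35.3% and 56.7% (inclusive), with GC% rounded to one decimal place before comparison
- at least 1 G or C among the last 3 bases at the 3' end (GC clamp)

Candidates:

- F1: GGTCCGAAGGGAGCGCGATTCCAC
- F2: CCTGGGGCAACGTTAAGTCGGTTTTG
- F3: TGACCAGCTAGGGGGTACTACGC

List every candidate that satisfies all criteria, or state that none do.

F2 only.

F1 (24 nt, A=5 T=3 G=9 C=7): length 24 ✓; longest run = 3 ✓; GC 16/24 = 66.7%, outside 35.3–56.7% ✗; 3' end CAC has 2 G/C ✓ — fails.
F2 (26 nt, A=4 T=8 G=9 C=5): length 26 ✓; longest run = 4 ✓; GC 14/26 = 53.8% ✓; 3' end TTG has 1 G/C ✓ — passes.
F3 (23 nt, A=5 T=4 G=8 C=6): length 23 ✓; longest run = 5, exceeds 4 ✗; GC 14/23 = 60.9%, outside 35.3–56.7% ✗; 3' end CGC has 3 G/C ✓ — fails.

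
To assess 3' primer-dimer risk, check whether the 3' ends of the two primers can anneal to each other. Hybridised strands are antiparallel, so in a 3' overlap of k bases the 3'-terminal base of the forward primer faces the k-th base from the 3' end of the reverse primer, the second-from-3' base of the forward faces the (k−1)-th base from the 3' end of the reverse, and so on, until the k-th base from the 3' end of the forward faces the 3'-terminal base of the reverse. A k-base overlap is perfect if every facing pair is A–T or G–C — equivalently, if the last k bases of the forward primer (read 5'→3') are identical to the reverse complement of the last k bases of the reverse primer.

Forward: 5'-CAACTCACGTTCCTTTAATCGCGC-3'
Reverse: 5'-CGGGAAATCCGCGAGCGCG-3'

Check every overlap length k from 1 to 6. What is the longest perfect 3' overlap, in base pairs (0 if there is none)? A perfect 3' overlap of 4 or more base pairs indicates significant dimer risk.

Last 6 bases (5'→3') — forward …TCGCGC, reverse …AGCGCG.
Reverse complement of the reverse primer's last 6 bases: CGCGCT; its first k bases are the reverse complement of the reverse primer's last k bases, so a perfect k-base overlap needs the forward primer's last k bases to equal them.
Comparing (forward last k vs required): k=1: C vs C ✓; k=2: GC vs CG ✗; k=3: CGC vs CGC ✓; k=4: GCGC vs CGCG ✗; k=5: CGCGC vs CGCGC ✓; k=6: TCGCGC vs CGCGCT ✗.
Perfect overlaps at k = 1, 3, 5; the largest is 5.

Longest perfect overlap: 5 complementary base pairs; significant dimer risk (threshold 4).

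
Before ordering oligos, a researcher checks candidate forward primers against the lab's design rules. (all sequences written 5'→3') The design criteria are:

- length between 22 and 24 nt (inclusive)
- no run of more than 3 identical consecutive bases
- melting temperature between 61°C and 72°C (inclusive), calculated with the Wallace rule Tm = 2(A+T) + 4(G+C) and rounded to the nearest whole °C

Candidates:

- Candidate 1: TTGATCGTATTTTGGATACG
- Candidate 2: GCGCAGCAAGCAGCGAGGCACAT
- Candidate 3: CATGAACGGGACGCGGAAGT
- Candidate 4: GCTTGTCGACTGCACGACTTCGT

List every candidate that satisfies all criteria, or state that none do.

Candidate 1 (20 nt, A=4 T=9 G=5 C=2): length 20, outside 22–24 ✗; longest run = 4, exceeds 3 ✗; Tm = 2·13 + 4·7 = 54°C, outside 61–72°C ✗ — fails.
Candidate 2 (23 nt, A=7 T=1 G=8 C=7): length 23 ✓; longest run = 2 ✓; Tm = 2·8 + 4·15 = 76°C, outside 61–72°C ✗ — fails.
Candidate 3 (20 nt, A=6 T=2 G=8 C=4): length 20, outside 22–24 ✗; longest run = 3 ✓; Tm = 2·8 + 4·12 = 64°C ✓ — fails.
Candidate 4 (23 nt, A=3 T=7 G=6 C=7): length 23 ✓; longest run = 2 ✓; Tm = 2·10 + 4·13 = 72°C ✓ — passes.

Candidate 4 only.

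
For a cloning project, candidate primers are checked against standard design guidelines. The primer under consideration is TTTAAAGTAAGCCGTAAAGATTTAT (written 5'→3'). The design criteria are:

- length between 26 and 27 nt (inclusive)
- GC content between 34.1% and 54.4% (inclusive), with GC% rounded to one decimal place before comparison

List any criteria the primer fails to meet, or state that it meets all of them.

Fails: length, GC content.

Base counts: A=10, T=9, G=4, C=2 (length 25).
length: length 25, outside 26–27 ✗
GC content: GC 6/25 = 24.0%, outside 34.1–54.4% ✗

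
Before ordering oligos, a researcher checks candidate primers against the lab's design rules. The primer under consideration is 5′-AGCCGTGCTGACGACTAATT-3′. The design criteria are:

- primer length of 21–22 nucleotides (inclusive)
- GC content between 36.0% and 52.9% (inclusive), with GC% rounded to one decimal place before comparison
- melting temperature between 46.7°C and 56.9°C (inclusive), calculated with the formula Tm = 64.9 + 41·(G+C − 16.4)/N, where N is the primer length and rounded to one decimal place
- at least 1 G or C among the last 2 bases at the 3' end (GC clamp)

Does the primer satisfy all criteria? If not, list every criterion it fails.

Base counts: A=5, T=5, G=5, C=5 (length 20).
length: length 20, outside 21–22 ✗
GC content: GC 10/20 = 50.0% ✓
Tm: Tm = 64.9 + 41·(10 − 16.4)/20 = 51.8°C ✓
GC clamp: 3' end TT has 0 G/C, need ≥1 ✗

Fails: length, GC clamp.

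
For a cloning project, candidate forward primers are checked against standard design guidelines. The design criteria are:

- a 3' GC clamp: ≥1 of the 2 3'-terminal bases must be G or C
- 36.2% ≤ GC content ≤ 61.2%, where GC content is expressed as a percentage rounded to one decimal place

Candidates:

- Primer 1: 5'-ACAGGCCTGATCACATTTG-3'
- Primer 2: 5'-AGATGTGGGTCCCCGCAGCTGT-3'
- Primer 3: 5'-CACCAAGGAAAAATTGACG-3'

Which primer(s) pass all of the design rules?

Primer 1 and Primer 3.

Primer 1 (19 nt, A=5 T=5 G=4 C=5): 3' end TG has 1 G/C ✓; GC 9/19 = 47.4% ✓ — passes.
Primer 2 (22 nt, A=3 T=5 G=8 C=6): 3' end GT has 1 G/C ✓; GC 14/22 = 63.6%, outside 36.2–61.2% ✗ — fails.
Primer 3 (19 nt, A=9 T=2 G=4 C=4): 3' end CG has 2 G/C ✓; GC 8/19 = 42.1% ✓ — passes.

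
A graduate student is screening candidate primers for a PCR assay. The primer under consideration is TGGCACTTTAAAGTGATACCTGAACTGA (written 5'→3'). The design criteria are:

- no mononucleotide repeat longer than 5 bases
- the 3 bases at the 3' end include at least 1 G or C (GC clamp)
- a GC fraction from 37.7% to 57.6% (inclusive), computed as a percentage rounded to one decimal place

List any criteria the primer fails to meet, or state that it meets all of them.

Meets all criteria.

Base counts: A=9, T=8, G=6, C=5 (length 28).
homopolymer run: longest run = 3 ✓
GC clamp: 3' end TGA has 1 G/C ✓
GC content: GC 11/28 = 39.3% ✓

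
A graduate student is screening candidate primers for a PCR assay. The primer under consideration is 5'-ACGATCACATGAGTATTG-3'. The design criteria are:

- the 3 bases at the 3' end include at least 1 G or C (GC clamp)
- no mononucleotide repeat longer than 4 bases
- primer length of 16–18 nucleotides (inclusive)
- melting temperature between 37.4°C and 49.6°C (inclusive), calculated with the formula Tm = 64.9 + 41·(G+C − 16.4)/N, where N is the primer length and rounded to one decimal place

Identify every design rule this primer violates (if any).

Meets all criteria.

Base counts: A=6, T=5, G=4, C=3 (length 18).
GC clamp: 3' end TTG has 1 G/C ✓
homopolymer run: longest run = 2 ✓
length: length 18 ✓
Tm: Tm = 64.9 + 41·(7 − 16.4)/18 = 43.5°C ✓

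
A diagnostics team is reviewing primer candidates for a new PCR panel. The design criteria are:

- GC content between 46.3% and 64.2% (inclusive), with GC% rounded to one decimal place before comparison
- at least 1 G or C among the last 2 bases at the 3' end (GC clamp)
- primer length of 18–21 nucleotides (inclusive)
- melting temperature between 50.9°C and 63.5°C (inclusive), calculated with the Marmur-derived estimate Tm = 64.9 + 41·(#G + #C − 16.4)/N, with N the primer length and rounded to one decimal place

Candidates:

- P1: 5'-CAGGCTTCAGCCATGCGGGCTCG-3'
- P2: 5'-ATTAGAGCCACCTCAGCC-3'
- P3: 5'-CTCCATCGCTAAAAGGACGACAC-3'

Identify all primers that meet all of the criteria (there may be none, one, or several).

None of the candidates satisfy all criteria.

P1 (23 nt, A=3 T=4 G=8 C=8): GC 16/23 = 69.6%, outside 46.3–64.2% ✗; 3' end CG has 2 G/C ✓; length 23, outside 18–21 ✗; Tm = 64.9 + 41·(16 − 16.4)/23 = 64.2°C, outside 50.9–63.5°C ✗ — fails.
P2 (18 nt, A=5 T=3 G=3 C=7): GC 10/18 = 55.6% ✓; 3' end CC has 2 G/C ✓; length 18 ✓; Tm = 64.9 + 41·(10 − 16.4)/18 = 50.3°C, outside 50.9–63.5°C ✗ — fails.
P3 (23 nt, A=8 T=3 G=4 C=8): GC 12/23 = 52.2% ✓; 3' end AC has 1 G/C ✓; length 23, outside 18–21 ✗; Tm = 64.9 + 41·(12 − 16.4)/23 = 57.1°C ✓ — fails.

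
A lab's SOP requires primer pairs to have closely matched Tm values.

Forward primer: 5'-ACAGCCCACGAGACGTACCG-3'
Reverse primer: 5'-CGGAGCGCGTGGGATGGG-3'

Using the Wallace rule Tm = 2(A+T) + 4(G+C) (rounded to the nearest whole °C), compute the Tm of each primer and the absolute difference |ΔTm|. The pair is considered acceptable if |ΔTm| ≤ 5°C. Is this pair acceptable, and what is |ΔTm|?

|ΔTm| = 2°C; the pair is acceptable.

Forward: A=6 T=1 G=5 C=8 → Tm = 2·7 + 4·13 = 66°C.
Reverse: A=2 T=2 G=11 C=3 → Tm = 2·4 + 4·14 = 64°C.
|ΔTm| = |66 − 64| = 2°C, ≤ 5°C.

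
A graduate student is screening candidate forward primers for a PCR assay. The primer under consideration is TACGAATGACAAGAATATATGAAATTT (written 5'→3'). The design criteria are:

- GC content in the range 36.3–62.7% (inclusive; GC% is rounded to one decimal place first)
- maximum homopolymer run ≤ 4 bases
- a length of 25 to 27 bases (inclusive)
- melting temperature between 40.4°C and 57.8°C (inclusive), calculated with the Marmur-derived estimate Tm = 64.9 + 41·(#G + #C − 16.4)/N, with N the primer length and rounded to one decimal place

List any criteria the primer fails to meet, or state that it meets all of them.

Fails: GC content.

Base counts: A=13, T=8, G=4, C=2 (length 27).
GC content: GC 6/27 = 22.2%, outside 36.3–62.7% ✗
homopolymer run: longest run = 3 ✓
length: length 27 ✓
Tm: Tm = 64.9 + 41·(6 − 16.4)/27 = 49.1°C ✓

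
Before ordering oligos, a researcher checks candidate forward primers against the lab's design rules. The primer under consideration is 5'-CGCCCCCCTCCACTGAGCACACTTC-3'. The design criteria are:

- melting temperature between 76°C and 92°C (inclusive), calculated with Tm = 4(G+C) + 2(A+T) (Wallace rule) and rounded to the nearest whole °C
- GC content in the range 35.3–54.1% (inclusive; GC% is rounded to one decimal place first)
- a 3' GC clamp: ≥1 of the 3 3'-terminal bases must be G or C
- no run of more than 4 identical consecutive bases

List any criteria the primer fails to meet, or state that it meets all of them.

Base counts: A=4, T=4, G=3, C=14 (length 25).
Tm: Tm = 2·8 + 4·17 = 84°C ✓
GC content: GC 17/25 = 68.0%, outside 35.3–54.1% ✗
GC clamp: 3' end TTC has 1 G/C ✓
homopolymer run: longest run = 6, exceeds 4 ✗

Fails: GC content, homopolymer run.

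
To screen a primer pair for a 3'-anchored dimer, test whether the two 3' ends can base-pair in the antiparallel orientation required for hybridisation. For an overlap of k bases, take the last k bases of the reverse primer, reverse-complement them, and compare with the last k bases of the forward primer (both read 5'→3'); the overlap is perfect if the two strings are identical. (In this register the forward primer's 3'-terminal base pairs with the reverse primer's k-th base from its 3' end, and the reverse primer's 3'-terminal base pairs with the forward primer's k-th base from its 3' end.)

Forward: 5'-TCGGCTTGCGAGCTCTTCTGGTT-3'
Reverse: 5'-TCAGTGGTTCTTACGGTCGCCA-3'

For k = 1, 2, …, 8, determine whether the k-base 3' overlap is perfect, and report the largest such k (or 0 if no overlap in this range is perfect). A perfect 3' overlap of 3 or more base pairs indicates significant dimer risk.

Last 8 bases (5'→3') — forward …TTCTGGTT, reverse …GGTCGCCA.
Reverse complement of the reverse primer's last 8 bases: TGGCGACC; its first k bases are the reverse complement of the reverse primer's last k bases, so a perfect k-base overlap needs the forward primer's last k bases to equal them.
Comparing (forward last k vs required): k=1: T vs T ✓; k=2: TT vs TG ✗; k=3: GTT vs TGG ✗; k=4: GGTT vs TGGC ✗; k=5: TGGTT vs TGGCG ✗; k=6: CTGGTT vs TGGCGA ✗; k=7: TCTGGTT vs TGGCGAC ✗; k=8: TTCTGGTT vs TGGCGACC ✗.
Only k = 1 is perfect, so the longest perfect 3' overlap is 1.

Longest perfect overlap: 1 complementary base pair; below the dimer-risk threshold (threshold 3).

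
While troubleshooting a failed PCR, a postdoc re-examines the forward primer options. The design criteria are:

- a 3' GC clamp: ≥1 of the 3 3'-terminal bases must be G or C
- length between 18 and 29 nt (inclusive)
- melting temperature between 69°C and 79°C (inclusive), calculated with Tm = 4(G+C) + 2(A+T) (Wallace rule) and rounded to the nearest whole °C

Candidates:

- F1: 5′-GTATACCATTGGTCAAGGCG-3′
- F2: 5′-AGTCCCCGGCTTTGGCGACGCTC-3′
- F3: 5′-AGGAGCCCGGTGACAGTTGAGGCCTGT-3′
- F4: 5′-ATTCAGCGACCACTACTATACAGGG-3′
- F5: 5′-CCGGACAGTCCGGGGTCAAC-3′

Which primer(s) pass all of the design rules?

F1 (20 nt, A=5 T=5 G=6 C=4): 3' end GCG has 3 G/C ✓; length 20 ✓; Tm = 2·10 + 4·10 = 60°C, outside 69–79°C ✗ — fails.
F2 (23 nt, A=2 T=5 G=7 C=9): 3' end CTC has 2 G/C ✓; length 23 ✓; Tm = 2·7 + 4·16 = 78°C ✓ — passes.
F3 (27 nt, A=5 T=5 G=11 C=6): 3' end TGT has 1 G/C ✓; length 27 ✓; Tm = 2·10 + 4·17 = 88°C, outside 69–79°C ✗ — fails.
F4 (25 nt, A=8 T=5 G=5 C=7): 3' end GGG has 3 G/C ✓; length 25 ✓; Tm = 2·13 + 4·12 = 74°C ✓ — passes.
F5 (20 nt, A=4 T=2 G=7 C=7): 3' end AAC has 1 G/C ✓; length 20 ✓; Tm = 2·6 + 4·14 = 68°C, outside 69–79°C ✗ — fails.

F2 and F4.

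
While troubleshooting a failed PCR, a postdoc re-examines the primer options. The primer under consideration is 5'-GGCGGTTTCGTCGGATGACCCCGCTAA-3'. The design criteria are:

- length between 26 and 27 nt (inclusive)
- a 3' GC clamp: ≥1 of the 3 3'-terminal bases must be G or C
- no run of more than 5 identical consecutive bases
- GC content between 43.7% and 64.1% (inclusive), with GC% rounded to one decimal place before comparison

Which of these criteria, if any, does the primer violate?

Fails: GC clamp.

Base counts: A=4, T=6, G=9, C=8 (length 27).
length: length 27 ✓
GC clamp: 3' end TAA has 0 G/C, need ≥1 ✗
homopolymer run: longest run = 4 ✓
GC content: GC 17/27 = 63.0% ✓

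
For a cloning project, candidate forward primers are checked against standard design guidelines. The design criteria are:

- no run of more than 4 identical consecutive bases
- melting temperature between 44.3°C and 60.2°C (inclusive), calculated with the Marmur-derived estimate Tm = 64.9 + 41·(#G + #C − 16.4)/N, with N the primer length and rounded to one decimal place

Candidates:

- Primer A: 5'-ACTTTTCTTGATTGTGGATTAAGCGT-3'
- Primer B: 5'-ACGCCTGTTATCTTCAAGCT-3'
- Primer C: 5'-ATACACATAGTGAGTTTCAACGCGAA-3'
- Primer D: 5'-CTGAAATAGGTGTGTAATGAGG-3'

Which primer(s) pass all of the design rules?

Primer A, Primer B, Primer C and Primer D.

Primer A (26 nt, A=5 T=12 G=6 C=3): longest run = 4 ✓; Tm = 64.9 + 41·(9 − 16.4)/26 = 53.2°C ✓ — passes.
Primer B (20 nt, A=4 T=7 G=3 C=6): longest run = 2 ✓; Tm = 64.9 + 41·(9 − 16.4)/20 = 49.7°C ✓ — passes.
Primer C (26 nt, A=10 T=6 G=5 C=5): longest run = 3 ✓; Tm = 64.9 + 41·(10 − 16.4)/26 = 54.8°C ✓ — passes.
Primer D (22 nt, A=7 T=6 G=8 C=1): longest run = 3 ✓; Tm = 64.9 + 41·(9 − 16.4)/22 = 51.1°C ✓ — passes.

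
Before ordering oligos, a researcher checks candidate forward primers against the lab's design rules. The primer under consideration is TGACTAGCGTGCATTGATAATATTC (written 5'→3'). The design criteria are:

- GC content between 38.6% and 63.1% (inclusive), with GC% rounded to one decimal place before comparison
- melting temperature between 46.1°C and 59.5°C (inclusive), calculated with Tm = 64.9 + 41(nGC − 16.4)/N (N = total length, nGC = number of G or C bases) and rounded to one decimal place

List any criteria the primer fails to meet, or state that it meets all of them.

Fails: GC content.

Base counts: A=7, T=9, G=5, C=4 (length 25).
GC content: GC 9/25 = 36.0%, outside 38.6–63.1% ✗
Tm: Tm = 64.9 + 41·(9 − 16.4)/25 = 52.8°C ✓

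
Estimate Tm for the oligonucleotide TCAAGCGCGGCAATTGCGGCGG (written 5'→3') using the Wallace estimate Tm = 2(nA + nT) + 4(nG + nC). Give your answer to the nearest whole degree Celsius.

74°C

Base counts: A=4, T=3, G=9, C=6 (length 22).
Tm = 2·(4+3) + 4·(9+6) = 2·7 + 4·15 = 14 + 60 = 74°C.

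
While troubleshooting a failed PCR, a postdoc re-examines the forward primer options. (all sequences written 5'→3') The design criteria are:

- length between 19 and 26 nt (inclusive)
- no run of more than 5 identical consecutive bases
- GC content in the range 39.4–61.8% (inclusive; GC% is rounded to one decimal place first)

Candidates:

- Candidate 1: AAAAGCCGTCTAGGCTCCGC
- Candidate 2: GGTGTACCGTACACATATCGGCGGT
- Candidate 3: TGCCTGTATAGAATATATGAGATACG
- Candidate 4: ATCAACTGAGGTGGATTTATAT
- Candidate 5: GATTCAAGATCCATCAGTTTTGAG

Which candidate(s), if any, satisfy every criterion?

Candidate 1 (20 nt, A=5 T=3 G=5 C=7): length 20 ✓; longest run = 4 ✓; GC 12/20 = 60.0% ✓ — passes.
Candidate 2 (25 nt, A=5 T=6 G=8 C=6): length 25 ✓; longest run = 2 ✓; GC 14/25 = 56.0% ✓ — passes.
Candidate 3 (26 nt, A=9 T=8 G=6 C=3): length 26 ✓; longest run = 2 ✓; GC 9/26 = 34.6%, outside 39.4–61.8% ✗ — fails.
Candidate 4 (22 nt, A=7 T=8 G=5 C=2): length 22 ✓; longest run = 3 ✓; GC 7/22 = 31.8%, outside 39.4–61.8% ✗ — fails.
Candidate 5 (24 nt, A=7 T=8 G=5 C=4): length 24 ✓; longest run = 4 ✓; GC 9/24 = 37.5%, outside 39.4–61.8% ✗ — fails.

Candidate 1 and Candidate 2.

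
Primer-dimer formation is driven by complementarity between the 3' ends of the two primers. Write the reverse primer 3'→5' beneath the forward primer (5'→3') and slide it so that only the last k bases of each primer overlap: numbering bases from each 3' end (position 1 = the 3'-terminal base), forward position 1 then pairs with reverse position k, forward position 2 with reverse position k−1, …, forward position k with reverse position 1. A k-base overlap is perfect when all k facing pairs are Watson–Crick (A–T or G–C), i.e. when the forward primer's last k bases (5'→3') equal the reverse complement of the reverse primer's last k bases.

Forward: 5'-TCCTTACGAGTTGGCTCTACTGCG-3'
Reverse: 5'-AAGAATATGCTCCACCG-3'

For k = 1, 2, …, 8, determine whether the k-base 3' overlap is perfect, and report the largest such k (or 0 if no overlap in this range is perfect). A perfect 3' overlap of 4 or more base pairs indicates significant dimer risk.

Longest perfect overlap: 2 complementary base pairs; below the dimer-risk threshold (threshold 4).

Last 8 bases (5'→3') — forward …CTACTGCG, reverse …CTCCACCG.
Reverse complement of the reverse primer's last 8 bases: CGGTGGAG; its first k bases are the reverse complement of the reverse primer's last k bases, so a perfect k-base overlap needs the forward primer's last k bases to equal them.
Comparing (forward last k vs required): k=1: G vs C ✗; k=2: CG vs CG ✓; k=3: GCG vs CGG ✗; k=4: TGCG vs CGGT ✗; k=5: CTGCG vs CGGTG ✗; k=6: ACTGCG vs CGGTGG ✗; k=7: TACTGCG vs CGGTGGA ✗; k=8: CTACTGCG vs CGGTGGAG ✗.
Only k = 2 is perfect, so the longest perfect 3' overlap is 2.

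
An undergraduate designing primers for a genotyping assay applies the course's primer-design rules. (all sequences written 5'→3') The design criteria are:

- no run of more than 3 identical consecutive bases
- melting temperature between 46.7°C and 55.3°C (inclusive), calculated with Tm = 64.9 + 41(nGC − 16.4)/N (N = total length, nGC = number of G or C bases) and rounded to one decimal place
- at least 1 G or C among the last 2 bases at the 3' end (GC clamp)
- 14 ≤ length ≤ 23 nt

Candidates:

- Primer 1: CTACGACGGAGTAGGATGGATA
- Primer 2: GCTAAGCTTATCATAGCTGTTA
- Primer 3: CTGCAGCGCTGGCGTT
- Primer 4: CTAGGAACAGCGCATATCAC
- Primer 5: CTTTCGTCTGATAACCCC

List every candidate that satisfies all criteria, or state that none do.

Primer 1 (22 nt, A=7 T=4 G=8 C=3): longest run = 2 ✓; Tm = 64.9 + 41·(11 − 16.4)/22 = 54.8°C ✓; 3' end TA has 0 G/C, need ≥1 ✗; length 22 ✓ — fails.
Primer 2 (22 nt, A=6 T=8 G=4 C=4): longest run = 2 ✓; Tm = 64.9 + 41·(8 − 16.4)/22 = 49.2°C ✓; 3' end TA has 0 G/C, need ≥1 ✗; length 22 ✓ — fails.
Primer 3 (16 nt, A=1 T=4 G=6 C=5): longest run = 2 ✓; Tm = 64.9 + 41·(11 − 16.4)/16 = 51.1°C ✓; 3' end TT has 0 G/C, need ≥1 ✗; length 16 ✓ — fails.
Primer 4 (20 nt, A=7 T=3 G=4 C=6): longest run = 2 ✓; Tm = 64.9 + 41·(10 − 16.4)/20 = 51.8°C ✓; 3' end AC has 1 G/C ✓; length 20 ✓ — passes.
Primer 5 (18 nt, A=3 T=6 G=2 C=7): longest run = 4, exceeds 3 ✗; Tm = 64.9 + 41·(9 − 16.4)/18 = 48.0°C ✓; 3' end CC has 2 G/C ✓; length 18 ✓ — fails.

Primer 4 only.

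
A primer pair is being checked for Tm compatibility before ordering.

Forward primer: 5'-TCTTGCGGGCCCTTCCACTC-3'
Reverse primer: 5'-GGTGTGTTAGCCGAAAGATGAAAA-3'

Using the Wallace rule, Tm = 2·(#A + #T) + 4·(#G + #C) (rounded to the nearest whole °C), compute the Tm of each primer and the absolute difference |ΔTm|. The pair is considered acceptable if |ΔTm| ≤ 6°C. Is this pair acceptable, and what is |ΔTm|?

|ΔTm| = 2°C; the pair is acceptable.

Forward: A=1 T=6 G=4 C=9 → Tm = 2·7 + 4·13 = 66°C.
Reverse: A=9 T=5 G=8 C=2 → Tm = 2·14 + 4·10 = 68°C.
|ΔTm| = |66 − 68| = 2°C, ≤ 6°C.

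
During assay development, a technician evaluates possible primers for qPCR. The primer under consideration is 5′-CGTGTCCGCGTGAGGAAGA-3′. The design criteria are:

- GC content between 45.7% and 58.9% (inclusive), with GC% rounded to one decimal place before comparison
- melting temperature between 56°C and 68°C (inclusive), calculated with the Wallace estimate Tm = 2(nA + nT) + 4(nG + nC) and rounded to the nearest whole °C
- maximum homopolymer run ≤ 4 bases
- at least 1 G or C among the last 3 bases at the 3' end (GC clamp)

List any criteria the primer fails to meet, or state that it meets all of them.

Base counts: A=4, T=3, G=8, C=4 (length 19).
GC content: GC 12/19 = 63.2%, outside 45.7–58.9% ✗
Tm: Tm = 2·7 + 4·12 = 62°C ✓
homopolymer run: longest run = 2 ✓
GC clamp: 3' end AGA has 1 G/C ✓

Fails: GC content.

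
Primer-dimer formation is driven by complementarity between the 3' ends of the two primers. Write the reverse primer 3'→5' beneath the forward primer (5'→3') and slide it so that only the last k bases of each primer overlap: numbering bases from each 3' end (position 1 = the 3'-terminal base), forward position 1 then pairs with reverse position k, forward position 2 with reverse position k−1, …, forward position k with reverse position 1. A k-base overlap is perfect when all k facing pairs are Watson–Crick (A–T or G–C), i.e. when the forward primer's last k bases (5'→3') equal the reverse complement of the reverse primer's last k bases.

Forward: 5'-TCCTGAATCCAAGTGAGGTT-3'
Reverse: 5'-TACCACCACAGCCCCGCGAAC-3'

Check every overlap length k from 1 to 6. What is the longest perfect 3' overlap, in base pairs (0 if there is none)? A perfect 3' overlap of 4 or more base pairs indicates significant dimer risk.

Longest perfect overlap: 3 complementary base pairs; below the dimer-risk threshold (threshold 4).

Last 6 bases (5'→3') — forward …GAGGTT, reverse …GCGAAC.
Reverse complement of the reverse primer's last 6 bases: GTTCGC; its first k bases are the reverse complement of the reverse primer's last k bases, so a perfect k-base overlap needs the forward primer's last k bases to equal them.
Comparing (forward last k vs required): k=1: T vs G ✗; k=2: TT vs GT ✗; k=3: GTT vs GTT ✓; k=4: GGTT vs GTTC ✗; k=5: AGGTT vs GTTCG ✗; k=6: GAGGTT vs GTTCGC ✗.
Only k = 3 is perfect, so the longest perfect 3' overlap is 3.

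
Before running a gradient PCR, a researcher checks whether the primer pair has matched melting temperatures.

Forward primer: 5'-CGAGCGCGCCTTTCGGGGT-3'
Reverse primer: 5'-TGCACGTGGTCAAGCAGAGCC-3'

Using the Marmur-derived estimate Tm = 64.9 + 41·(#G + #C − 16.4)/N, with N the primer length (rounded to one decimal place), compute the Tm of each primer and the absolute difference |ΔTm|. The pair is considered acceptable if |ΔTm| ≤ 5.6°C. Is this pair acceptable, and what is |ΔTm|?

|ΔTm| = 1.4°C; the pair is acceptable.

Forward: G+C = 14, N = 19 → Tm = 64.9 + 41·(14 − 16.4)/19 = 59.7°C.
Reverse: G+C = 13, N = 21 → Tm = 64.9 + 41·(13 − 16.4)/21 = 58.3°C.
|ΔTm| = |59.7 − 58.3| = 1.4°C, ≤ 5.6°C.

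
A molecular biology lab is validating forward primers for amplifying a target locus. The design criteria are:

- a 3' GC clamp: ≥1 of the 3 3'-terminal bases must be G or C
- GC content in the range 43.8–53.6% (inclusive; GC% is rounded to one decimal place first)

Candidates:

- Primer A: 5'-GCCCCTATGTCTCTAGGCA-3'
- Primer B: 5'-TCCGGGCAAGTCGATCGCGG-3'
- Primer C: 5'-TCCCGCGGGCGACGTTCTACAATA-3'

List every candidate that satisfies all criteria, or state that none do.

None of the candidates satisfy all criteria.

Primer A (19 nt, A=3 T=5 G=4 C=7): 3' end GCA has 2 G/C ✓; GC 11/19 = 57.9%, outside 43.8–53.6% ✗ — fails.
Primer B (20 nt, A=3 T=3 G=8 C=6): 3' end CGG has 3 G/C ✓; GC 14/20 = 70.0%, outside 43.8–53.6% ✗ — fails.
Primer C (24 nt, A=5 T=5 G=6 C=8): 3' end ATA has 0 G/C, need ≥1 ✗; GC 14/24 = 58.3%, outside 43.8–53.6% ✗ — fails.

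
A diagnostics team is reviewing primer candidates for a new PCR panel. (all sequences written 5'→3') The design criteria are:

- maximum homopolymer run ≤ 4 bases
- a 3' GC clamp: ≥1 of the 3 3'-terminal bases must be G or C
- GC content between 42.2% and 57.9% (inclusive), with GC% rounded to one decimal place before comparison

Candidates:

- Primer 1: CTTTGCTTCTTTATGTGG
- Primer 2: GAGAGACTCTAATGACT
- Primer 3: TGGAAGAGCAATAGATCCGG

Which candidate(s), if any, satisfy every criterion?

Primer 3 only.

Primer 1 (18 nt, A=1 T=10 G=4 C=3): longest run = 3 ✓; 3' end TGG has 2 G/C ✓; GC 7/18 = 38.9%, outside 42.2–57.9% ✗ — fails.
Primer 2 (17 nt, A=6 T=4 G=4 C=3): longest run = 2 ✓; 3' end ACT has 1 G/C ✓; GC 7/17 = 41.2%, outside 42.2–57.9% ✗ — fails.
Primer 3 (20 nt, A=7 T=3 G=7 C=3): longest run = 2 ✓; 3' end CGG has 3 G/C ✓; GC 10/20 = 50.0% ✓ — passes.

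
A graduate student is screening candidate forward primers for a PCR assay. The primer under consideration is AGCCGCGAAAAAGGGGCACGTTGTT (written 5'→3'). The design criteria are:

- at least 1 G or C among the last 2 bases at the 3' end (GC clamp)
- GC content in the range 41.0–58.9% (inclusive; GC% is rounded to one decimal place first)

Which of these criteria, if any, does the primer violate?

Base counts: A=7, T=4, G=9, C=5 (length 25).
GC clamp: 3' end TT has 0 G/C, need ≥1 ✗
GC content: GC 14/25 = 56.0% ✓

Fails: GC clamp.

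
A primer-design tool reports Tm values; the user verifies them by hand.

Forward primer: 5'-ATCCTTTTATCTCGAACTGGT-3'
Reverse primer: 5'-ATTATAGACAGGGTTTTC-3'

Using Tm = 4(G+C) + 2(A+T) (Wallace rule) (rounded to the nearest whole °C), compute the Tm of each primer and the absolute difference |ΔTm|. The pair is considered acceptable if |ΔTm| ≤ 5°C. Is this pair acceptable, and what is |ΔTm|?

|ΔTm| = 10°C; the pair is not acceptable.

Forward: A=4 T=9 G=3 C=5 → Tm = 2·13 + 4·8 = 58°C.
Reverse: A=5 T=7 G=4 C=2 → Tm = 2·12 + 4·6 = 48°C.
|ΔTm| = |58 − 48| = 10°C, > 5°C.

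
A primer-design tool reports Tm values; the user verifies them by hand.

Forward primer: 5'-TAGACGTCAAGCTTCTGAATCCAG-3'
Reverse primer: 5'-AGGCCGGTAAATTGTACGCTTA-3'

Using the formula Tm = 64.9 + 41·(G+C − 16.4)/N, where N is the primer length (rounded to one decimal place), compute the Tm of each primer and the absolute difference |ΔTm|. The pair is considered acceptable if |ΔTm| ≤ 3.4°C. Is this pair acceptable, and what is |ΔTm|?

Forward: G+C = 11, N = 24 → Tm = 64.9 + 41·(11 − 16.4)/24 = 55.7°C.
Reverse: G+C = 10, N = 22 → Tm = 64.9 + 41·(10 − 16.4)/22 = 53.0°C.
|ΔTm| = |55.7 − 53.0| = 2.7°C, ≤ 3.4°C.

|ΔTm| = 2.7°C; the pair is acceptable.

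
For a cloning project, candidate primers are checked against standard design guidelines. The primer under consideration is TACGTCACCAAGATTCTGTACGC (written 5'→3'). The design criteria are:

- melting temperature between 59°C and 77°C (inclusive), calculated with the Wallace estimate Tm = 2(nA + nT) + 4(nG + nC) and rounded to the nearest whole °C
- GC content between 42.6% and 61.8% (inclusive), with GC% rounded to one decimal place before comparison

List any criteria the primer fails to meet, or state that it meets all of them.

Base counts: A=6, T=6, G=4, C=7 (length 23).
Tm: Tm = 2·12 + 4·11 = 68°C ✓
GC content: GC 11/23 = 47.8% ✓

Meets all criteria.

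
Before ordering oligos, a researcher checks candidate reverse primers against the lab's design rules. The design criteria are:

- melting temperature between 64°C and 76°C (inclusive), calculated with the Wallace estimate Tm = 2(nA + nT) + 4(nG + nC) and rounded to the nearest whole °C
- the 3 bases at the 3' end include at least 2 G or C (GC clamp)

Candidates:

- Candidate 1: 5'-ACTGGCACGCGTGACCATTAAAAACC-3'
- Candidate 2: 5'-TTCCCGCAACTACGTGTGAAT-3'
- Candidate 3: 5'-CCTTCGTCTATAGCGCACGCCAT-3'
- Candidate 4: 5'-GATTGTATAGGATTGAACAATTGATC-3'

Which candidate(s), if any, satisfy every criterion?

None of the candidates satisfy all criteria.

Candidate 1 (26 nt, A=9 T=4 G=5 C=8): Tm = 2·13 + 4·13 = 78°C, outside 64–76°C ✗; 3' end ACC has 2 G/C ✓ — fails.
Candidate 2 (21 nt, A=5 T=6 G=4 C=6): Tm = 2·11 + 4·10 = 62°C, outside 64–76°C ✗; 3' end AAT has 0 G/C, need ≥2 ✗ — fails.
Candidate 3 (23 nt, A=4 T=6 G=4 C=9): Tm = 2·10 + 4·13 = 72°C ✓; 3' end CAT has 1 G/C, need ≥2 ✗ — fails.
Candidate 4 (26 nt, A=9 T=9 G=6 C=2): Tm = 2·18 + 4·8 = 68°C ✓; 3' end ATC has 1 G/C, need ≥2 ✗ — fails.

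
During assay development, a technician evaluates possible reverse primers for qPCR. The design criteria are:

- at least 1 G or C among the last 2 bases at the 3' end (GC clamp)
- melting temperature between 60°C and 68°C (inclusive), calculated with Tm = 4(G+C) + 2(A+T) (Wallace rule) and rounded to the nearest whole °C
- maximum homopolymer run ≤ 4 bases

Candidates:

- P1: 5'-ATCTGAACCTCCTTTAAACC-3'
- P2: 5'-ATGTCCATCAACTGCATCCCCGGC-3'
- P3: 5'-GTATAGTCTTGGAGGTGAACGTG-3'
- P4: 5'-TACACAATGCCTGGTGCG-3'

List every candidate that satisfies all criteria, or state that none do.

P1 (20 nt, A=6 T=6 G=1 C=7): 3' end CC has 2 G/C ✓; Tm = 2·12 + 4·8 = 56°C, outside 60–68°C ✗; longest run = 3 ✓ — fails.
P2 (24 nt, A=5 T=5 G=4 C=10): 3' end GC has 2 G/C ✓; Tm = 2·10 + 4·14 = 76°C, outside 60–68°C ✗; longest run = 4 ✓ — fails.
P3 (23 nt, A=5 T=7 G=9 C=2): 3' end TG has 1 G/C ✓; Tm = 2·12 + 4·11 = 68°C ✓; longest run = 2 ✓ — passes.
P4 (18 nt, A=4 T=4 G=5 C=5): 3' end CG has 2 G/C ✓; Tm = 2·8 + 4·10 = 56°C, outside 60–68°C ✗; longest run = 2 ✓ — fails.

P3 only.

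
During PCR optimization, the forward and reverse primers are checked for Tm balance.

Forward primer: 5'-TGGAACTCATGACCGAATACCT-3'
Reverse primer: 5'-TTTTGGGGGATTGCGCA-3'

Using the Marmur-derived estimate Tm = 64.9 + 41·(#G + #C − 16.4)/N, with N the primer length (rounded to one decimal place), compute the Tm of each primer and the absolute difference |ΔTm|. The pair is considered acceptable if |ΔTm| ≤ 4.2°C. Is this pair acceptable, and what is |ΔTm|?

|ΔTm| = 5.9°C; the pair is not acceptable.

Forward: G+C = 10, N = 22 → Tm = 64.9 + 41·(10 − 16.4)/22 = 53.0°C.
Reverse: G+C = 9, N = 17 → Tm = 64.9 + 41·(9 − 16.4)/17 = 47.1°C.
|ΔTm| = |53.0 − 47.1| = 5.9°C, > 4.2°C.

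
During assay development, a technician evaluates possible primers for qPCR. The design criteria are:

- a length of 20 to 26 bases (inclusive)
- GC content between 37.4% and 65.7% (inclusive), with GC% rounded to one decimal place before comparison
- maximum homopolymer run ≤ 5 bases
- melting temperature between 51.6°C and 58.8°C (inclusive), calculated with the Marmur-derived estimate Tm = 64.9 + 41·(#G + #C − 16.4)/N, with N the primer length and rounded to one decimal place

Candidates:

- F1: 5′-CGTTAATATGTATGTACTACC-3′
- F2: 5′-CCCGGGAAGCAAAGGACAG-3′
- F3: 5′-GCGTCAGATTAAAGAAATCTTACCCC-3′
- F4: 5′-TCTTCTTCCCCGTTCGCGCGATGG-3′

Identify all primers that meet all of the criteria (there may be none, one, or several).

F1 (21 nt, A=6 T=8 G=3 C=4): length 21 ✓; GC 7/21 = 33.3%, outside 37.4–65.7% ✗; longest run = 2 ✓; Tm = 64.9 + 41·(7 − 16.4)/21 = 46.5°C, outside 51.6–58.8°C ✗ — fails.
F2 (19 nt, A=7 T=0 G=7 C=5): length 19, outside 20–26 ✗; GC 12/19 = 63.2% ✓; longest run = 3 ✓; Tm = 64.9 + 41·(12 − 16.4)/19 = 55.4°C ✓ — fails.
F3 (26 nt, A=9 T=6 G=4 C=7): length 26 ✓; GC 11/26 = 42.3% ✓; longest run = 4 ✓; Tm = 64.9 + 41·(11 − 16.4)/26 = 56.4°C ✓ — passes.
F4 (24 nt, A=1 T=8 G=6 C=9): length 24 ✓; GC 15/24 = 62.5% ✓; longest run = 4 ✓; Tm = 64.9 + 41·(15 − 16.4)/24 = 62.5°C, outside 51.6–58.8°C ✗ — fails.

F3 only.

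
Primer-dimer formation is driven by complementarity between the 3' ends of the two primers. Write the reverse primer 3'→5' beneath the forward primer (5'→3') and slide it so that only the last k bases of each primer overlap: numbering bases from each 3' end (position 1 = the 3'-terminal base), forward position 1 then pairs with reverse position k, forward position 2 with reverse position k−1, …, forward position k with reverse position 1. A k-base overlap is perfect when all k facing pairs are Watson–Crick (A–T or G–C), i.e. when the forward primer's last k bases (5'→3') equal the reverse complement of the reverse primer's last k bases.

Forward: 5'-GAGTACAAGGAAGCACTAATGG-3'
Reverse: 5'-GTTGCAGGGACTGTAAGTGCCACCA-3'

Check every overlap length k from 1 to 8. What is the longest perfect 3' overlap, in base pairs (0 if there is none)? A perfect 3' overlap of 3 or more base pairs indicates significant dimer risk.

Last 8 bases (5'→3') — forward …ACTAATGG, reverse …TGCCACCA.
Reverse complement of the reverse primer's last 8 bases: TGGTGGCA; its first k bases are the reverse complement of the reverse primer's last k bases, so a perfect k-base overlap needs the forward primer's last k bases to equal them.
Comparing (forward last k vs required): k=1: G vs T ✗; k=2: GG vs TG ✗; k=3: TGG vs TGG ✓; k=4: ATGG vs TGGT ✗; k=5: AATGG vs TGGTG ✗; k=6: TAATGG vs TGGTGG ✗; k=7: CTAATGG vs TGGTGGC ✗; k=8: ACTAATGG vs TGGTGGCA ✗.
Only k = 3 is perfect, so the longest perfect 3' overlap is 3.

Longest perfect overlap: 3 complementary base pairs; significant dimer risk (threshold 3).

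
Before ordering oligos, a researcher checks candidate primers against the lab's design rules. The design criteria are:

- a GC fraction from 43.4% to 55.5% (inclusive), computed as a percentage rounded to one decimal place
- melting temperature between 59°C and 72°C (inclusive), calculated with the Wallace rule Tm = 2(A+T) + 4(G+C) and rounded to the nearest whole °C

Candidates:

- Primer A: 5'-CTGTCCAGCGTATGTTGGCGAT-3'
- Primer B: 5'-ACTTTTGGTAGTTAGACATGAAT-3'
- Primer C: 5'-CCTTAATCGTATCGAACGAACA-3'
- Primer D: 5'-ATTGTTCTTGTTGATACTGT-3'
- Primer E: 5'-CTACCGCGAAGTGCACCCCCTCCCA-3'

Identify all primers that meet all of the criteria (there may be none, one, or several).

Primer A (22 nt, A=3 T=7 G=7 C=5): GC 12/22 = 54.5% ✓; Tm = 2·10 + 4·12 = 68°C ✓ — passes.
Primer B (23 nt, A=7 T=9 G=5 C=2): GC 7/23 = 30.4%, outside 43.4–55.5% ✗; Tm = 2·16 + 4·7 = 60°C ✓ — fails.
Primer C (22 nt, A=8 T=5 G=3 C=6): GC 9/22 = 40.9%, outside 43.4–55.5% ✗; Tm = 2·13 + 4·9 = 62°C ✓ — fails.
Primer D (20 nt, A=3 T=11 G=4 C=2): GC 6/20 = 30.0%, outside 43.4–55.5% ✗; Tm = 2·14 + 4·6 = 52°C, outside 59–72°C ✗ — fails.
Primer E (25 nt, A=5 T=3 G=4 C=13): GC 17/25 = 68.0%, outside 43.4–55.5% ✗; Tm = 2·8 + 4·17 = 84°C, outside 59–72°C ✗ — fails.

Primer A only.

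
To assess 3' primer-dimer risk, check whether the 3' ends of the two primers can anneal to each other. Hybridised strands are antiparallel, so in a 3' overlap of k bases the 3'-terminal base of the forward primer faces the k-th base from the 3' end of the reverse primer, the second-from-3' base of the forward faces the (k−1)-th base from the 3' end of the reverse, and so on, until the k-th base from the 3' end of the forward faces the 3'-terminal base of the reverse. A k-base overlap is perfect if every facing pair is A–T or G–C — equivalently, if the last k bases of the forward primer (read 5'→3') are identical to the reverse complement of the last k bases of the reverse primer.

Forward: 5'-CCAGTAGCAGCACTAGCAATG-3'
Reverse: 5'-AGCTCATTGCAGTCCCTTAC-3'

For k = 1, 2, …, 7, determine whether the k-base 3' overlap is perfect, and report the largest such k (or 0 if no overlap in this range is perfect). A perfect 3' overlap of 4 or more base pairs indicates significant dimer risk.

Longest perfect overlap: 1 complementary base pair; below the dimer-risk threshold (threshold 4).

Last 7 bases (5'→3') — forward …AGCAATG, reverse …CCCTTAC.
Reverse complement of the reverse primer's last 7 bases: GTAAGGG; its first k bases are the reverse complement of the reverse primer's last k bases, so a perfect k-base overlap needs the forward primer's last k bases to equal them.
Comparing (forward last k vs required): k=1: G vs G ✓; k=2: TG vs GT ✗; k=3: ATG vs GTA ✗; k=4: AATG vs GTAA ✗; k=5: CAATG vs GTAAG ✗; k=6: GCAATG vs GTAAGG ✗; k=7: AGCAATG vs GTAAGGG ✗.
Only k = 1 is perfect, so the longest perfect 3' overlap is 1.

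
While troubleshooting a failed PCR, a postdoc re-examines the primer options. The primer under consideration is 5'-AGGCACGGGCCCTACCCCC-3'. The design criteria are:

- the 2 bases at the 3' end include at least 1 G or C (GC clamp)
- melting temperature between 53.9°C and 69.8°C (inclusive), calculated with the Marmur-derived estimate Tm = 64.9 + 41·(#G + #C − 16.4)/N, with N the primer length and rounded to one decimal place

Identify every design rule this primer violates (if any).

Meets all criteria.

Base counts: A=3, T=1, G=5, C=10 (length 19).
GC clamp: 3' end CC has 2 G/C ✓
Tm: Tm = 64.9 + 41·(15 − 16.4)/19 = 61.9°C ✓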